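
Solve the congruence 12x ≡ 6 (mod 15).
x ≡ 3 (mod 5)

gcd(12, 15) = 3, which divides 6, so solutions exist.
Divide through by 3: 4x ≡ 2 (mod 5).
Find 4^(-1) mod 5 by the extended Euclidean algorithm:
5 = 1 × 4 + 1  ⟹  1 = (1)·5 + (-1)·4
So (-1)·4 ≡ 1 (mod 5), i.e. 4^(-1) ≡ -1 ≡ 4 (mod 5).
x ≡ 4 × 2 = 8 ≡ 3 (mod 5).
Check: 12 × 3 = 36 ≡ 6 (mod 15).
x ≡ 3 (mod 5), giving 3 solutions mod 15.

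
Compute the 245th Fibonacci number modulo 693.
5

Matrix identity: Q^n = [[F_(n+1), F_n], [F_n, F_(n-1)]] with Q = [[1,1],[1,0]].
n = 245 = 11110101₂. Square-and-multiply, entries mod 693:
Q^1 = [[1,1],[1,0]]
Q^3 = (Q^1)²·Q = [[3,2],[2,1]]
Q^7 = (Q^3)²·Q = [[21,13],[13,8]]
Q^15 = (Q^7)²·Q = [[294,610],[610,377]]
Q^30 = (Q^15)² = [[463,440],[440,23]]
Q^61 = (Q^30)²·Q = [[188,485],[485,396]]
Q^122 = (Q^61)² = [[299,496],[496,496]]
Q^245 = (Q^122)²·Q = [[8,5],[5,3]]
F_245 mod 693 = Q^245[0][1] = 5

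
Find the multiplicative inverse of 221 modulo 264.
221

gcd(221, 264) = 1, so the inverse exists.
Extended Euclidean algorithm on (264, 221):
264 = 1 × 221 + 43  ⟹  43 = (1)·264 + (-1)·221
221 = 5 × 43 + 6  ⟹  6 = (-5)·264 + (6)·221
43 = 7 × 6 + 1  ⟹  1 = (36)·264 + (-43)·221
So (-43)·221 ≡ 1 (mod 264), i.e. 221^(-1) ≡ -43 ≡ 221 (mod 264).
Check: 221 × 221 = 48841 ≡ 1 (mod 264)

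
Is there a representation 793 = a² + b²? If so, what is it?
3² + 28² (a=3, b=28)

Factorization: 793 = 13 × 61
By Fermat: n is sum of two squares iff every prime p ≡ 3 (mod 4) appears to even power.
All primes ≡ 3 (mod 4) appear to even power.
Search a = 0, 1, 2, … for 793 - a² a perfect square: first hit at a = 3: 793 - 9 = 784 = 28².
793 = 3² + 28² = 9 + 784 ✓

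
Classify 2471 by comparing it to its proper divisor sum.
deficient

Proper divisors of 2471: sum = 1 + 7 + 353 = 361
Since 361 < 2471, 2471 is deficient.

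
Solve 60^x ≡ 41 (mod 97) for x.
31

Baby-step giant-step with step n = ⌈√97⌉ = 10.
Baby steps 60^j mod 97 (j:value) for j=0..9: 0:1, 1:60, 2:11, 3:78, 4:24, 5:82, 6:70, 7:29, 8:91, 9:28.
Giant-step multiplier: 60^(-10) ≡ 60^(96-10) = 60^86 ≡ 72 (mod 97).
Giant steps γ_i = 41·72^i mod 97: γ_0=41, γ_1=42, γ_2=17, γ_3=60 (in table at j=1).
x = i·n + j = 3·10 + 1 = 31.
Check: 60^31 ≡ 41 (mod 97).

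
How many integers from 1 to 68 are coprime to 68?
32

68 = 2^2 × 17
φ(n) = n × ∏(1 - 1/p) for each prime p dividing n
φ(68) = 68 × (1 - 1/2) × (1 - 1/17) = 32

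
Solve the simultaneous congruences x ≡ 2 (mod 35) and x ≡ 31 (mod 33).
1087

Using Chinese Remainder Theorem:
M = 35 × 33 = 1155
M1 = 33, M2 = 35
y1 = 33^(-1) mod 35 = 17
y2 = 35^(-1) mod 33 = 17
x = (2×33×17 + 31×35×17) mod 1155 = 1087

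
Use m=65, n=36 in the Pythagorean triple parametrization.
(2929, 4680, 5521)

Euclid's formula: a = m² - n², b = 2mn, c = m² + n²
m = 65, n = 36
a = 65² - 36² = 4225 - 1296 = 2929
b = 2 × 65 × 36 = 4680
c = 65² + 36² = 4225 + 1296 = 5521
Verification: 2929² + 4680² = 8579041 + 21902400 = 30481441 = 5521² ✓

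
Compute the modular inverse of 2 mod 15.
8

gcd(2, 15) = 1, so the inverse exists.
Extended Euclidean algorithm on (15, 2):
15 = 7 × 2 + 1  ⟹  1 = (1)·15 + (-7)·2
So (-7)·2 ≡ 1 (mod 15), i.e. 2^(-1) ≡ -7 ≡ 8 (mod 15).
Check: 2 × 8 = 16 ≡ 1 (mod 15)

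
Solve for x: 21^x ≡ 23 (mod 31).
3

Baby-step giant-step with step n = ⌈√31⌉ = 6.
Baby steps 21^j mod 31 (j:value) for j=0..5: 0:1, 1:21, 2:7, 3:23, 4:18, 5:6.
h = 23 is already in the table at j=3, so x = 3.
Check: 21^3 ≡ 23 (mod 31).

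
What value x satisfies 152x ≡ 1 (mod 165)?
38

gcd(152, 165) = 1, so the inverse exists.
Extended Euclidean algorithm on (165, 152):
165 = 1 × 152 + 13  ⟹  13 = (1)·165 + (-1)·152
152 = 11 × 13 + 9  ⟹  9 = (-11)·165 + (12)·152
13 = 1 × 9 + 4  ⟹  4 = (12)·165 + (-13)·152
9 = 2 × 4 + 1  ⟹  1 = (-35)·165 + (38)·152
So (38)·152 ≡ 1 (mod 165), i.e. 152^(-1) ≡ 38 (mod 165).
Check: 152 × 38 = 5776 ≡ 1 (mod 165)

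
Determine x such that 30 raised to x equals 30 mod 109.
1

Baby-step giant-step with step n = ⌈√109⌉ = 11.
Baby steps 30^j mod 109 (j:value) for j=0..10: 0:1, 1:30, 2:28, 3:77, 4:21, 5:85, 6:43, 7:91, 8:5, 9:41, 10:31.
h = 30 is already in the table at j=1, so x = 1.
Check: 30^1 ≡ 30 (mod 109).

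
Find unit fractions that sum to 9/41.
1/5 + 1/52 + 1/3554 + 1/18942820

Greedy algorithm:
9/41: ceiling(41/9) = 5, use 1/5
4/205: ceiling(205/4) = 52, use 1/52
3/10660: ceiling(10660/3) = 3554, use 1/3554
1/18942820: ceiling(18942820/1) = 18942820, use 1/18942820
Result: 9/41 = 1/5 + 1/52 + 1/3554 + 1/18942820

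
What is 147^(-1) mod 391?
133

gcd(147, 391) = 1, so the inverse exists.
Extended Euclidean algorithm on (391, 147):
391 = 2 × 147 + 97  ⟹  97 = (1)·391 + (-2)·147
147 = 1 × 97 + 50  ⟹  50 = (-1)·391 + (3)·147
97 = 1 × 50 + 47  ⟹  47 = (2)·391 + (-5)·147
50 = 1 × 47 + 3  ⟹  3 = (-3)·391 + (8)·147
47 = 15 × 3 + 2  ⟹  2 = (47)·391 + (-125)·147
3 = 1 × 2 + 1  ⟹  1 = (-50)·391 + (133)·147
So (133)·147 ≡ 1 (mod 391), i.e. 147^(-1) ≡ 133 (mod 391).
Check: 147 × 133 = 19551 ≡ 1 (mod 391)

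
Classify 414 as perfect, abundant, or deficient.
abundant

Proper divisors of 414: sum = 1 + 2 + 3 + 6 + 9 + 18 + 23 + 46 + 69 + 138 + 207 = 522
Since 522 > 414, 414 is abundant.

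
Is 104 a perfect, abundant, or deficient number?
abundant

Proper divisors of 104: sum = 1 + 2 + 4 + 8 + 13 + 26 + 52 = 106
Since 106 > 104, 104 is abundant.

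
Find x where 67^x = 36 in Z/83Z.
16

Baby-step giant-step with step n = ⌈√83⌉ = 10.
Baby steps 67^j mod 83 (j:value) for j=0..9: 0:1, 1:67, 2:7, 3:54, 4:49, 5:46, 6:11, 7:73, 8:77, 9:13.
Giant-step multiplier: 67^(-10) ≡ 67^(82-10) = 67^72 ≡ 81 (mod 83).
Giant steps γ_i = 36·81^i mod 83: γ_0=36, γ_1=11 (in table at j=6).
x = i·n + j = 1·10 + 6 = 16.
Check: 67^16 ≡ 36 (mod 83).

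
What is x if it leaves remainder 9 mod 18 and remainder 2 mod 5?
27

Using Chinese Remainder Theorem:
M = 18 × 5 = 90
M1 = 5, M2 = 18
y1 = 5^(-1) mod 18 = 11
y2 = 18^(-1) mod 5 = 2
x = (9×5×11 + 2×18×2) mod 90 = 27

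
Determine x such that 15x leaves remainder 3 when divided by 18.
x ≡ 5 (mod 6)

gcd(15, 18) = 3, which divides 3, so solutions exist.
Divide through by 3: 5x ≡ 1 (mod 6).
Find 5^(-1) mod 6 by the extended Euclidean algorithm:
6 = 1 × 5 + 1  ⟹  1 = (1)·6 + (-1)·5
So (-1)·5 ≡ 1 (mod 6), i.e. 5^(-1) ≡ -1 ≡ 5 (mod 6).
x ≡ 5 × 1 = 5 ≡ 5 (mod 6).
Check: 15 × 5 = 75 ≡ 3 (mod 18).
x ≡ 5 (mod 6), giving 3 solutions mod 18.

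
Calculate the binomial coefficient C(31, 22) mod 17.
13

Using Lucas' theorem:
Write n=31 and k=22 in base 17:
n in base 17: [1, 14]
k in base 17: [1, 5]
C(31,22) mod 17 = ∏ C(n_i, k_i) mod 17
Digit binomials (mod 17): C(1,1) = 1; C(14,5) = 2002 ≡ 13
Product: 1 × 13 = 13 ≡ 13 (mod 17)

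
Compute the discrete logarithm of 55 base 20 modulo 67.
16

Baby-step giant-step with step n = ⌈√67⌉ = 9.
Baby steps 20^j mod 67 (j:value) for j=0..8: 0:1, 1:20, 2:65, 3:27, 4:4, 5:13, 6:59, 7:41, 8:16.
Giant-step multiplier: 20^(-9) ≡ 20^(66-9) = 20^57 ≡ 58 (mod 67).
Giant steps γ_i = 55·58^i mod 67: γ_0=55, γ_1=41 (in table at j=7).
x = i·n + j = 1·9 + 7 = 16.
Check: 20^16 ≡ 55 (mod 67).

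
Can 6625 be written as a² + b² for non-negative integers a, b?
8² + 81² (a=8, b=81)

Factorization: 6625 = 5^3 × 53
By Fermat: n is sum of two squares iff every prime p ≡ 3 (mod 4) appears to even power.
All primes ≡ 3 (mod 4) appear to even power.
Search a = 0, 1, 2, … for 6625 - a² a perfect square: first hit at a = 8: 6625 - 64 = 6561 = 81².
6625 = 8² + 81² = 64 + 6561 ✓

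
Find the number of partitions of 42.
53174

p(n) counts ways to write n as a sum of positive integers (order ignored).
Euler's pentagonal recurrence: p(k) = p(k-1) + p(k-2) - p(k-5) - p(k-7) + p(k-12) + p(k-15) - ... (offsets j(3j∓1)/2, signs ++--, p(0)=1, p(<0)=0).
DP table for k = 0..41: p(0)=1, p(1)=1, p(2)=2, p(3)=3, p(4)=5, p(5)=7, p(6)=11, p(7)=15, p(8)=22, p(9)=30, p(10)=42, p(11)=56, p(12)=77, p(13)=101, p(14)=135, p(15)=176, p(16)=231, p(17)=297, p(18)=385, p(19)=490, p(20)=627, p(21)=792, p(22)=1002, p(23)=1255, p(24)=1575, p(25)=1958, p(26)=2436, p(27)=3010, p(28)=3718, p(29)=4565, p(30)=5604, p(31)=6842, p(32)=8349, p(33)=10143, p(34)=12310, p(35)=14883, p(36)=17977, p(37)=21637, p(38)=26015, p(39)=31185, p(40)=37338, p(41)=44583.
Final step: p(42) = p(41) + p(40) - p(37) - p(35) + p(30) + p(27) - p(20) - p(16) + p(7) + p(2)
= 44583 + 37338 - 21637 - 14883 + 5604 + 3010 - 627 - 231 + 15 + 2
= 53174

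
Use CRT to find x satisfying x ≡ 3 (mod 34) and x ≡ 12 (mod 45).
1227

Using Chinese Remainder Theorem:
M = 34 × 45 = 1530
M1 = 45, M2 = 34
y1 = 45^(-1) mod 34 = 31
y2 = 34^(-1) mod 45 = 4
x = (3×45×31 + 12×34×4) mod 1530 = 1227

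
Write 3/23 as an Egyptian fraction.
1/8 + 1/184

Greedy algorithm:
3/23: ceiling(23/3) = 8, use 1/8
1/184: ceiling(184/1) = 184, use 1/184
Result: 3/23 = 1/8 + 1/184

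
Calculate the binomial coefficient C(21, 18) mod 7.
0

Using Lucas' theorem:
Write n=21 and k=18 in base 7:
n in base 7: [3, 0]
k in base 7: [2, 4]
C(21,18) mod 7 = ∏ C(n_i, k_i) mod 7
Digit binomials (mod 7): C(3,2) = 3; C(0,4) = 0 (k_i > n_i)
Product: 3 × 0 = 0 ≡ 0 (mod 7)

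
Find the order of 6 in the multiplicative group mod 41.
40

41 is prime, so ord(6) divides φ(41) = 40.
Divisors of 40: 1, 2, 4, 5, 8, 10, 20, 40.
Repeated squaring: 6^1 ≡ 6, 6^2 ≡ 36, 6^4 ≡ 25, 6^8 ≡ 10, 6^16 ≡ 18, 6^32 ≡ 37 (mod 41).
Test 6^d mod 41 for each divisor d in increasing order:
6^1 ≡ 6
6^2 ≡ 36
6^4 ≡ 25
6^5 = 6^4·6^1 ≡ 27
6^8 ≡ 10
6^10 = 6^8·6^2 ≡ 32
6^20 = 6^16·6^4 ≡ 40
6^40 = 6^32·6^8 ≡ 1  ← first divisor giving 1
The order is 40.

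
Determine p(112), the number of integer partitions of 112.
761002156

p(n) counts ways to write n as a sum of positive integers (order ignored).
Euler's pentagonal recurrence: p(k) = p(k-1) + p(k-2) - p(k-5) - p(k-7) + p(k-12) + p(k-15) - ... (offsets j(3j∓1)/2, signs ++--, p(0)=1, p(<0)=0).
DP table for k = 0..111: p(0)=1, p(1)=1, p(2)=2, p(3)=3, p(4)=5, p(5)=7, p(6)=11, p(7)=15, p(8)=22, p(9)=30, p(10)=42, p(11)=56, p(12)=77, p(13)=101, p(14)=135, p(15)=176, p(16)=231, p(17)=297, p(18)=385, p(19)=490, p(20)=627, p(21)=792, p(22)=1002, p(23)=1255, p(24)=1575, p(25)=1958, p(26)=2436, p(27)=3010, p(28)=3718, p(29)=4565, p(30)=5604, p(31)=6842, p(32)=8349, p(33)=10143, p(34)=12310, p(35)=14883, p(36)=17977, p(37)=21637, p(38)=26015, p(39)=31185, p(40)=37338, p(41)=44583, p(42)=53174, p(43)=63261, p(44)=75175, p(45)=89134, p(46)=105558, p(47)=124754, p(48)=147273, p(49)=173525, p(50)=204226, p(51)=239943, p(52)=281589, p(53)=329931, p(54)=386155, p(55)=451276, p(56)=526823, p(57)=614154, p(58)=715220, p(59)=831820, p(60)=966467, p(61)=1121505, p(62)=1300156, p(63)=1505499, p(64)=1741630, p(65)=2012558, p(66)=2323520, p(67)=2679689, p(68)=3087735, p(69)=3554345, p(70)=4087968, p(71)=4697205, p(72)=5392783, p(73)=6185689, p(74)=7089500, p(75)=8118264, p(76)=9289091, p(77)=10619863, p(78)=12132164, p(79)=13848650, p(80)=15796476, p(81)=18004327, p(82)=20506255, p(83)=23338469, p(84)=26543660, p(85)=30167357, p(86)=34262962, p(87)=38887673, p(88)=44108109, p(89)=49995925, p(90)=56634173, p(91)=64112359, p(92)=72533807, p(93)=82010177, p(94)=92669720, p(95)=104651419, p(96)=118114304, p(97)=133230930, p(98)=150198136, p(99)=169229875, p(100)=190569292, p(101)=214481126, p(102)=241265379, p(103)=271248950, p(104)=304801365, p(105)=342325709, p(106)=384276336, p(107)=431149389, p(108)=483502844, p(109)=541946240, p(110)=607163746, p(111)=679903203.
Final step: p(112) = p(111) + p(110) - p(107) - p(105) + p(100) + p(97) - p(90) - p(86) + p(77) + p(72) - p(61) - p(55) + p(42) + p(35) - p(20) - p(12)
= 679903203 + 607163746 - 431149389 - 342325709 + 190569292 + 133230930 - 56634173 - 34262962 + 10619863 + 5392783 - 1121505 - 451276 + 53174 + 14883 - 627 - 77
= 761002156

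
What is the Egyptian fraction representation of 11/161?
1/15 + 1/604 + 1/1458660

Greedy algorithm:
11/161: ceiling(161/11) = 15, use 1/15
4/2415: ceiling(2415/4) = 604, use 1/604
1/1458660: ceiling(1458660/1) = 1458660, use 1/1458660
Result: 11/161 = 1/15 + 1/604 + 1/1458660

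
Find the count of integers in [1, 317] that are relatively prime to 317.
316

317 = 317
φ(n) = n × ∏(1 - 1/p) for each prime p dividing n
φ(317) = 317 × (1 - 1/317) = 316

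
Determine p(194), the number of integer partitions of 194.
2366022741845

p(n) counts ways to write n as a sum of positive integers (order ignored).
Euler's pentagonal recurrence: p(k) = p(k-1) + p(k-2) - p(k-5) - p(k-7) + p(k-12) + p(k-15) - ... (offsets j(3j∓1)/2, signs ++--, p(0)=1, p(<0)=0).
DP table for k = 0..193: p(0)=1, p(1)=1, p(2)=2, p(3)=3, p(4)=5, p(5)=7, p(6)=11, p(7)=15, p(8)=22, p(9)=30, p(10)=42, p(11)=56, p(12)=77, p(13)=101, p(14)=135, p(15)=176, p(16)=231, p(17)=297, p(18)=385, p(19)=490, p(20)=627, p(21)=792, p(22)=1002, p(23)=1255, p(24)=1575, p(25)=1958, p(26)=2436, p(27)=3010, p(28)=3718, p(29)=4565, p(30)=5604, p(31)=6842, p(32)=8349, p(33)=10143, p(34)=12310, p(35)=14883, p(36)=17977, p(37)=21637, p(38)=26015, p(39)=31185, p(40)=37338, p(41)=44583, p(42)=53174, p(43)=63261, p(44)=75175, p(45)=89134, p(46)=105558, p(47)=124754, p(48)=147273, p(49)=173525, p(50)=204226, p(51)=239943, p(52)=281589, p(53)=329931, p(54)=386155, p(55)=451276, p(56)=526823, p(57)=614154, p(58)=715220, p(59)=831820, p(60)=966467, p(61)=1121505, p(62)=1300156, p(63)=1505499, p(64)=1741630, p(65)=2012558, p(66)=2323520, p(67)=2679689, p(68)=3087735, p(69)=3554345, p(70)=4087968, p(71)=4697205, p(72)=5392783, p(73)=6185689, p(74)=7089500, p(75)=8118264, p(76)=9289091, p(77)=10619863, p(78)=12132164, p(79)=13848650, p(80)=15796476, p(81)=18004327, p(82)=20506255, p(83)=23338469, p(84)=26543660, p(85)=30167357, p(86)=34262962, p(87)=38887673, p(88)=44108109, p(89)=49995925, p(90)=56634173, p(91)=64112359, p(92)=72533807, p(93)=82010177, p(94)=92669720, p(95)=104651419, p(96)=118114304, p(97)=133230930, p(98)=150198136, p(99)=169229875, p(100)=190569292, p(101)=214481126, p(102)=241265379, p(103)=271248950, p(104)=304801365, p(105)=342325709, p(106)=384276336, p(107)=431149389, p(108)=483502844, p(109)=541946240, p(110)=607163746, p(111)=679903203, p(112)=761002156, p(113)=851376628, p(114)=952050665, p(115)=1064144451, p(116)=1188908248, p(117)=1327710076, p(118)=1482074143, p(119)=1653668665, p(120)=1844349560, p(121)=2056148051, p(122)=2291320912, p(123)=2552338241, p(124)=2841940500, p(125)=3163127352, p(126)=3519222692, p(127)=3913864295, p(128)=4351078600, p(129)=4835271870, p(130)=5371315400, p(131)=5964539504, p(132)=6620830889, p(133)=7346629512, p(134)=8149040695, p(135)=9035836076, p(136)=10015581680, p(137)=11097645016, p(138)=12292341831, p(139)=13610949895, p(140)=15065878135, p(141)=16670689208, p(142)=18440293320, p(143)=20390982757, p(144)=22540654445, p(145)=24908858009, p(146)=27517052599, p(147)=30388671978, p(148)=33549419497, p(149)=37027355200, p(150)=40853235313, p(151)=45060624582, p(152)=49686288421, p(153)=54770336324, p(154)=60356673280, p(155)=66493182097, p(156)=73232243759, p(157)=80630964769, p(158)=88751778802, p(159)=97662728555, p(160)=107438159466, p(161)=118159068427, p(162)=129913904637, p(163)=142798995930, p(164)=156919475295, p(165)=172389800255, p(166)=189334822579, p(167)=207890420102, p(168)=228204732751, p(169)=250438925115, p(170)=274768617130, p(171)=301384802048, p(172)=330495499613, p(173)=362326859895, p(174)=397125074750, p(175)=435157697830, p(176)=476715857290, p(177)=522115831195, p(178)=571701605655, p(179)=625846753120, p(180)=684957390936, p(181)=749474411781, p(182)=819876908323, p(183)=896684817527, p(184)=980462880430, p(185)=1071823774337, p(186)=1171432692373, p(187)=1280011042268, p(188)=1398341745571, p(189)=1527273599625, p(190)=1667727404093, p(191)=1820701100652, p(192)=1987276856363, p(193)=2168627105469.
Final step: p(194) = p(193) + p(192) - p(189) - p(187) + p(182) + p(179) - p(172) - p(168) + p(159) + p(154) - p(143) - p(137) + p(124) + p(117) - p(102) - p(94) + p(77) + p(68) - p(49) - p(39) + p(18) + p(7)
= 2168627105469 + 1987276856363 - 1527273599625 - 1280011042268 + 819876908323 + 625846753120 - 330495499613 - 228204732751 + 97662728555 + 60356673280 - 20390982757 - 11097645016 + 2841940500 + 1327710076 - 241265379 - 92669720 + 10619863 + 3087735 - 173525 - 31185 + 385 + 15
= 2366022741845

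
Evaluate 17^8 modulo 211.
170

Repeated squaring. Binary of 8 = 1000.
17^1 ≡ 17 (mod 211); 17^2 ≡ 78 (mod 211); 17^4 ≡ 176 (mod 211); 17^8 ≡ 170 (mod 211)
17^8 = 17^8 ≡ 170 (mod 211)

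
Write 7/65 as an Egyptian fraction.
1/10 + 1/130

Greedy algorithm:
7/65: ceiling(65/7) = 10, use 1/10
1/130: ceiling(130/1) = 130, use 1/130
Result: 7/65 = 1/10 + 1/130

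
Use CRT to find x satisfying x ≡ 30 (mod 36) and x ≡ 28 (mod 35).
1218

Using Chinese Remainder Theorem:
M = 36 × 35 = 1260
M1 = 35, M2 = 36
y1 = 35^(-1) mod 36 = 35
y2 = 36^(-1) mod 35 = 1
x = (30×35×35 + 28×36×1) mod 1260 = 1218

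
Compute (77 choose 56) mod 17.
11

Using Lucas' theorem:
Write n=77 and k=56 in base 17:
n in base 17: [4, 9]
k in base 17: [3, 5]
C(77,56) mod 17 = ∏ C(n_i, k_i) mod 17
Digit binomials (mod 17): C(4,3) = 4; C(9,5) = 126 ≡ 7
Product: 4 × 7 = 28 ≡ 11 (mod 17)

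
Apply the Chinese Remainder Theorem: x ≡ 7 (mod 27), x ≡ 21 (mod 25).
196

Using Chinese Remainder Theorem:
M = 27 × 25 = 675
M1 = 25, M2 = 27
y1 = 25^(-1) mod 27 = 13
y2 = 27^(-1) mod 25 = 13
x = (7×25×13 + 21×27×13) mod 675 = 196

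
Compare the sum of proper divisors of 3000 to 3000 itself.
abundant

Proper divisors of 3000: sum = 1 + 2 + 3 + 4 + 5 + 6 + 8 + 10 + ... + 600 + 750 + 1000 + 1500 (31 divisors) = 6360
Since 6360 > 3000, 3000 is abundant.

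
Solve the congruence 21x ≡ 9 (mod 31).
x ≡ 27 (mod 31)

gcd(21, 31) = 1, which divides 9, so solutions exist.
Find 21^(-1) mod 31 by the extended Euclidean algorithm:
31 = 1 × 21 + 10  ⟹  10 = (1)·31 + (-1)·21
21 = 2 × 10 + 1  ⟹  1 = (-2)·31 + (3)·21
So (3)·21 ≡ 1 (mod 31), i.e. 21^(-1) ≡ 3 (mod 31).
x ≡ 3 × 9 = 27 ≡ 27 (mod 31).
Check: 21 × 27 = 567 ≡ 9 (mod 31).
Unique solution: x ≡ 27 (mod 31)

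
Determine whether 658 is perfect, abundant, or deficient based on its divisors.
deficient

Proper divisors of 658: sum = 1 + 2 + 7 + 14 + 47 + 94 + 329 = 494
Since 494 < 658, 658 is deficient.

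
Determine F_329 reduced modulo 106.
5

Matrix identity: Q^n = [[F_(n+1), F_n], [F_n, F_(n-1)]] with Q = [[1,1],[1,0]].
n = 329 = 101001001₂. Square-and-multiply, entries mod 106:
Q^1 = [[1,1],[1,0]]
Q^2 = (Q^1)² = [[2,1],[1,1]]
Q^5 = (Q^2)²·Q = [[8,5],[5,3]]
Q^10 = (Q^5)² = [[89,55],[55,34]]
Q^20 = (Q^10)² = [[28,87],[87,47]]
Q^41 = (Q^20)²·Q = [[38,85],[85,59]]
Q^82 = (Q^41)² = [[83,83],[83,0]]
Q^164 = (Q^82)² = [[104,105],[105,105]]
Q^329 = (Q^164)²·Q = [[8,5],[5,3]]
F_329 mod 106 = Q^329[0][1] = 5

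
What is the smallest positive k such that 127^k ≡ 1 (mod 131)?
130

131 is prime, so ord(127) divides φ(131) = 130.
Divisors of 130: 1, 2, 5, 10, 13, 26, 65, 130.
Repeated squaring: 127^1 ≡ 127, 127^2 ≡ 16, 127^4 ≡ 125, 127^8 ≡ 36, 127^16 ≡ 117, 127^32 ≡ 65, 127^64 ≡ 33, 127^128 ≡ 41 (mod 131).
Test 127^d mod 131 for each divisor d in increasing order:
127^1 ≡ 127
127^2 ≡ 16
127^5 = 127^4·127^1 ≡ 24
127^10 = 127^8·127^2 ≡ 52
127^13 = 127^8·127^4·127^1 ≡ 78
127^26 = 127^16·127^8·127^2 ≡ 58
127^65 = 127^64·127^1 ≡ 130
127^130 = 127^128·127^2 ≡ 1  ← first divisor giving 1
The order is 130.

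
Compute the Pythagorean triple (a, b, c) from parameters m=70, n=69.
(139, 9660, 9661)

Euclid's formula: a = m² - n², b = 2mn, c = m² + n²
m = 70, n = 69
a = 70² - 69² = 4900 - 4761 = 139
b = 2 × 70 × 69 = 9660
c = 70² + 69² = 4900 + 4761 = 9661
Verification: 139² + 9660² = 19321 + 93315600 = 93334921 = 9661² ✓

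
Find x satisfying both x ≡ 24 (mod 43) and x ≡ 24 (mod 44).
24

Using Chinese Remainder Theorem:
M = 43 × 44 = 1892
M1 = 44, M2 = 43
y1 = 44^(-1) mod 43 = 1
y2 = 43^(-1) mod 44 = 43
x = (24×44×1 + 24×43×43) mod 1892 = 24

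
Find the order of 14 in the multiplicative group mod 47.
23

47 is prime, so ord(14) divides φ(47) = 46.
Divisors of 46: 1, 2, 23, 46.
Repeated squaring: 14^1 ≡ 14, 14^2 ≡ 8, 14^4 ≡ 17, 14^8 ≡ 7, 14^16 ≡ 2, 14^32 ≡ 4 (mod 47).
Test 14^d mod 47 for each divisor d in increasing order:
14^1 ≡ 14
14^2 ≡ 8
14^23 = 14^16·14^4·14^2·14^1 ≡ 1  ← first divisor giving 1
The order is 23.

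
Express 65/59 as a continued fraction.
[1; 9, 1, 5]

Euclidean algorithm steps:
65 = 1 × 59 + 6
59 = 9 × 6 + 5
6 = 1 × 5 + 1
5 = 5 × 1 + 0
Continued fraction: [1; 9, 1, 5]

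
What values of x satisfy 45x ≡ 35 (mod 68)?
x ≡ 31 (mod 68)

gcd(45, 68) = 1, which divides 35, so solutions exist.
Find 45^(-1) mod 68 by the extended Euclidean algorithm:
68 = 1 × 45 + 23  ⟹  23 = (1)·68 + (-1)·45
45 = 1 × 23 + 22  ⟹  22 = (-1)·68 + (2)·45
23 = 1 × 22 + 1  ⟹  1 = (2)·68 + (-3)·45
So (-3)·45 ≡ 1 (mod 68), i.e. 45^(-1) ≡ -3 ≡ 65 (mod 68).
x ≡ 65 × 35 = 2275 ≡ 31 (mod 68).
Check: 45 × 31 = 1395 ≡ 35 (mod 68).
Unique solution: x ≡ 31 (mod 68)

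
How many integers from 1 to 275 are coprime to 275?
200

275 = 5^2 × 11
φ(n) = n × ∏(1 - 1/p) for each prime p dividing n
φ(275) = 275 × (1 - 1/5) × (1 - 1/11) = 200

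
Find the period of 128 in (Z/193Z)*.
96

193 is prime, so ord(128) divides φ(193) = 192.
Divisors of 192: 1, 2, 3, 4, 6, 8, 12, 16, 24, 32, 48, 64, 96, 192.
Repeated squaring: 128^1 ≡ 128, 128^2 ≡ 172, 128^4 ≡ 55, 128^8 ≡ 130, 128^16 ≡ 109, 128^32 ≡ 108, 128^64 ≡ 84, 128^128 ≡ 108 (mod 193).
Test 128^d mod 193 for each divisor d in increasing order:
128^1 ≡ 128
128^2 ≡ 172
128^3 = 128^2·128^1 ≡ 14
128^4 ≡ 55
128^6 = 128^4·128^2 ≡ 3
128^8 ≡ 130
128^12 = 128^8·128^4 ≡ 9
128^16 ≡ 109
128^24 = 128^16·128^8 ≡ 81
128^32 ≡ 108
128^48 = 128^32·128^16 ≡ 192
128^64 ≡ 84
128^96 = 128^64·128^32 ≡ 1  ← first divisor giving 1
The order is 96.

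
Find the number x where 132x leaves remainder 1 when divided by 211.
8

gcd(132, 211) = 1, so the inverse exists.
Extended Euclidean algorithm on (211, 132):
211 = 1 × 132 + 79  ⟹  79 = (1)·211 + (-1)·132
132 = 1 × 79 + 53  ⟹  53 = (-1)·211 + (2)·132
79 = 1 × 53 + 26  ⟹  26 = (2)·211 + (-3)·132
53 = 2 × 26 + 1  ⟹  1 = (-5)·211 + (8)·132
So (8)·132 ≡ 1 (mod 211), i.e. 132^(-1) ≡ 8 (mod 211).
Check: 132 × 8 = 1056 ≡ 1 (mod 211)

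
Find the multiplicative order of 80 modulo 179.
89

179 is prime, so ord(80) divides φ(179) = 178.
Divisors of 178: 1, 2, 89, 178.
Repeated squaring: 80^1 ≡ 80, 80^2 ≡ 135, 80^4 ≡ 146, 80^8 ≡ 15, 80^16 ≡ 46, 80^32 ≡ 147, 80^64 ≡ 129, 80^128 ≡ 173 (mod 179).
Test 80^d mod 179 for each divisor d in increasing order:
80^1 ≡ 80
80^2 ≡ 135
80^89 = 80^64·80^16·80^8·80^1 ≡ 1  ← first divisor giving 1
The order is 89.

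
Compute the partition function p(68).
3087735

p(n) counts ways to write n as a sum of positive integers (order ignored).
Euler's pentagonal recurrence: p(k) = p(k-1) + p(k-2) - p(k-5) - p(k-7) + p(k-12) + p(k-15) - ... (offsets j(3j∓1)/2, signs ++--, p(0)=1, p(<0)=0).
DP table for k = 0..67: p(0)=1, p(1)=1, p(2)=2, p(3)=3, p(4)=5, p(5)=7, p(6)=11, p(7)=15, p(8)=22, p(9)=30, p(10)=42, p(11)=56, p(12)=77, p(13)=101, p(14)=135, p(15)=176, p(16)=231, p(17)=297, p(18)=385, p(19)=490, p(20)=627, p(21)=792, p(22)=1002, p(23)=1255, p(24)=1575, p(25)=1958, p(26)=2436, p(27)=3010, p(28)=3718, p(29)=4565, p(30)=5604, p(31)=6842, p(32)=8349, p(33)=10143, p(34)=12310, p(35)=14883, p(36)=17977, p(37)=21637, p(38)=26015, p(39)=31185, p(40)=37338, p(41)=44583, p(42)=53174, p(43)=63261, p(44)=75175, p(45)=89134, p(46)=105558, p(47)=124754, p(48)=147273, p(49)=173525, p(50)=204226, p(51)=239943, p(52)=281589, p(53)=329931, p(54)=386155, p(55)=451276, p(56)=526823, p(57)=614154, p(58)=715220, p(59)=831820, p(60)=966467, p(61)=1121505, p(62)=1300156, p(63)=1505499, p(64)=1741630, p(65)=2012558, p(66)=2323520, p(67)=2679689.
Final step: p(68) = p(67) + p(66) - p(63) - p(61) + p(56) + p(53) - p(46) - p(42) + p(33) + p(28) - p(17) - p(11)
= 2679689 + 2323520 - 1505499 - 1121505 + 526823 + 329931 - 105558 - 53174 + 10143 + 3718 - 297 - 56
= 3087735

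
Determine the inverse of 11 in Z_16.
3

gcd(11, 16) = 1, so the inverse exists.
Extended Euclidean algorithm on (16, 11):
16 = 1 × 11 + 5  ⟹  5 = (1)·16 + (-1)·11
11 = 2 × 5 + 1  ⟹  1 = (-2)·16 + (3)·11
So (3)·11 ≡ 1 (mod 16), i.e. 11^(-1) ≡ 3 (mod 16).
Check: 11 × 3 = 33 ≡ 1 (mod 16)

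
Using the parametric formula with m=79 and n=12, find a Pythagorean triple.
(6097, 1896, 6385)

Euclid's formula: a = m² - n², b = 2mn, c = m² + n²
m = 79, n = 12
a = 79² - 12² = 6241 - 144 = 6097
b = 2 × 79 × 12 = 1896
c = 79² + 12² = 6241 + 144 = 6385
Verification: 6097² + 1896² = 37173409 + 3594816 = 40768225 = 6385² ✓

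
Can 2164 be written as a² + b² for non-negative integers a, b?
20² + 42² (a=20, b=42)

Factorization: 2164 = 2^2 × 541
By Fermat: n is sum of two squares iff every prime p ≡ 3 (mod 4) appears to even power.
All primes ≡ 3 (mod 4) appear to even power.
Search a = 0, 1, 2, … for 2164 - a² a perfect square: first hit at a = 20: 2164 - 400 = 1764 = 42².
2164 = 20² + 42² = 400 + 1764 ✓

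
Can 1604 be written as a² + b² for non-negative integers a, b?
2² + 40² (a=2, b=40)

Factorization: 1604 = 2^2 × 401
By Fermat: n is sum of two squares iff every prime p ≡ 3 (mod 4) appears to even power.
All primes ≡ 3 (mod 4) appear to even power.
Search a = 0, 1, 2, … for 1604 - a² a perfect square: first hit at a = 2: 1604 - 4 = 1600 = 40².
1604 = 2² + 40² = 4 + 1600 ✓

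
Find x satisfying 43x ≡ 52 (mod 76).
x ≡ 56 (mod 76)

gcd(43, 76) = 1, which divides 52, so solutions exist.
Find 43^(-1) mod 76 by the extended Euclidean algorithm:
76 = 1 × 43 + 33  ⟹  33 = (1)·76 + (-1)·43
43 = 1 × 33 + 10  ⟹  10 = (-1)·76 + (2)·43
33 = 3 × 10 + 3  ⟹  3 = (4)·76 + (-7)·43
10 = 3 × 3 + 1  ⟹  1 = (-13)·76 + (23)·43
So (23)·43 ≡ 1 (mod 76), i.e. 43^(-1) ≡ 23 (mod 76).
x ≡ 23 × 52 = 1196 ≡ 56 (mod 76).
Check: 43 × 56 = 2408 ≡ 52 (mod 76).
Unique solution: x ≡ 56 (mod 76)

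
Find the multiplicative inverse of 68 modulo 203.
3

gcd(68, 203) = 1, so the inverse exists.
Extended Euclidean algorithm on (203, 68):
203 = 2 × 68 + 67  ⟹  67 = (1)·203 + (-2)·68
68 = 1 × 67 + 1  ⟹  1 = (-1)·203 + (3)·68
So (3)·68 ≡ 1 (mod 203), i.e. 68^(-1) ≡ 3 (mod 203).
Check: 68 × 3 = 204 ≡ 1 (mod 203)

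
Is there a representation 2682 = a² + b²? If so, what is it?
9² + 51² (a=9, b=51)

Factorization: 2682 = 2 × 3^2 × 149
By Fermat: n is sum of two squares iff every prime p ≡ 3 (mod 4) appears to even power.
All primes ≡ 3 (mod 4) appear to even power.
Search a = 0, 1, 2, … for 2682 - a² a perfect square: first hit at a = 9: 2682 - 81 = 2601 = 51².
2682 = 9² + 51² = 81 + 2601 ✓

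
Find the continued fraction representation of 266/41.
[6; 2, 20]

Euclidean algorithm steps:
266 = 6 × 41 + 20
41 = 2 × 20 + 1
20 = 20 × 1 + 0
Continued fraction: [6; 2, 20]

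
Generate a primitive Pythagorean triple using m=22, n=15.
(259, 660, 709)

Euclid's formula: a = m² - n², b = 2mn, c = m² + n²
m = 22, n = 15
a = 22² - 15² = 484 - 225 = 259
b = 2 × 22 × 15 = 660
c = 22² + 15² = 484 + 225 = 709
Verification: 259² + 660² = 67081 + 435600 = 502681 = 709² ✓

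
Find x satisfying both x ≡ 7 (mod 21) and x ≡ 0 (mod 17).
238

Using Chinese Remainder Theorem:
M = 21 × 17 = 357
M1 = 17, M2 = 21
y1 = 17^(-1) mod 21 = 5
y2 = 21^(-1) mod 17 = 13
x = (7×17×5 + 0×21×13) mod 357 = 238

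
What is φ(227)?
226

227 = 227
φ(n) = n × ∏(1 - 1/p) for each prime p dividing n
φ(227) = 227 × (1 - 1/227) = 226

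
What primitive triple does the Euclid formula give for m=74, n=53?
(2667, 7844, 8285)

Euclid's formula: a = m² - n², b = 2mn, c = m² + n²
m = 74, n = 53
a = 74² - 53² = 5476 - 2809 = 2667
b = 2 × 74 × 53 = 7844
c = 74² + 53² = 5476 + 2809 = 8285
Verification: 2667² + 7844² = 7112889 + 61528336 = 68641225 = 8285² ✓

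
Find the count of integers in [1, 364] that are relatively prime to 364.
144

364 = 2^2 × 7 × 13
φ(n) = n × ∏(1 - 1/p) for each prime p dividing n
φ(364) = 364 × (1 - 1/2) × (1 - 1/7) × (1 - 1/13) = 144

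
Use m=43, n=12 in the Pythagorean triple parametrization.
(1705, 1032, 1993)

Euclid's formula: a = m² - n², b = 2mn, c = m² + n²
m = 43, n = 12
a = 43² - 12² = 1849 - 144 = 1705
b = 2 × 43 × 12 = 1032
c = 43² + 12² = 1849 + 144 = 1993
Verification: 1705² + 1032² = 2907025 + 1065024 = 3972049 = 1993² ✓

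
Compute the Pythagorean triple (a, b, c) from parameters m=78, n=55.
(3059, 8580, 9109)

Euclid's formula: a = m² - n², b = 2mn, c = m² + n²
m = 78, n = 55
a = 78² - 55² = 6084 - 3025 = 3059
b = 2 × 78 × 55 = 8580
c = 78² + 55² = 6084 + 3025 = 9109
Verification: 3059² + 8580² = 9357481 + 73616400 = 82973881 = 9109² ✓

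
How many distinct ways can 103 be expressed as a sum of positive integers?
271248950

p(n) counts ways to write n as a sum of positive integers (order ignored).
Euler's pentagonal recurrence: p(k) = p(k-1) + p(k-2) - p(k-5) - p(k-7) + p(k-12) + p(k-15) - ... (offsets j(3j∓1)/2, signs ++--, p(0)=1, p(<0)=0).
DP table for k = 0..102: p(0)=1, p(1)=1, p(2)=2, p(3)=3, p(4)=5, p(5)=7, p(6)=11, p(7)=15, p(8)=22, p(9)=30, p(10)=42, p(11)=56, p(12)=77, p(13)=101, p(14)=135, p(15)=176, p(16)=231, p(17)=297, p(18)=385, p(19)=490, p(20)=627, p(21)=792, p(22)=1002, p(23)=1255, p(24)=1575, p(25)=1958, p(26)=2436, p(27)=3010, p(28)=3718, p(29)=4565, p(30)=5604, p(31)=6842, p(32)=8349, p(33)=10143, p(34)=12310, p(35)=14883, p(36)=17977, p(37)=21637, p(38)=26015, p(39)=31185, p(40)=37338, p(41)=44583, p(42)=53174, p(43)=63261, p(44)=75175, p(45)=89134, p(46)=105558, p(47)=124754, p(48)=147273, p(49)=173525, p(50)=204226, p(51)=239943, p(52)=281589, p(53)=329931, p(54)=386155, p(55)=451276, p(56)=526823, p(57)=614154, p(58)=715220, p(59)=831820, p(60)=966467, p(61)=1121505, p(62)=1300156, p(63)=1505499, p(64)=1741630, p(65)=2012558, p(66)=2323520, p(67)=2679689, p(68)=3087735, p(69)=3554345, p(70)=4087968, p(71)=4697205, p(72)=5392783, p(73)=6185689, p(74)=7089500, p(75)=8118264, p(76)=9289091, p(77)=10619863, p(78)=12132164, p(79)=13848650, p(80)=15796476, p(81)=18004327, p(82)=20506255, p(83)=23338469, p(84)=26543660, p(85)=30167357, p(86)=34262962, p(87)=38887673, p(88)=44108109, p(89)=49995925, p(90)=56634173, p(91)=64112359, p(92)=72533807, p(93)=82010177, p(94)=92669720, p(95)=104651419, p(96)=118114304, p(97)=133230930, p(98)=150198136, p(99)=169229875, p(100)=190569292, p(101)=214481126, p(102)=241265379.
Final step: p(103) = p(102) + p(101) - p(98) - p(96) + p(91) + p(88) - p(81) - p(77) + p(68) + p(63) - p(52) - p(46) + p(33) + p(26) - p(11) - p(3)
= 241265379 + 214481126 - 150198136 - 118114304 + 64112359 + 44108109 - 18004327 - 10619863 + 3087735 + 1505499 - 281589 - 105558 + 10143 + 2436 - 56 - 3
= 271248950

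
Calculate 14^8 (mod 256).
0

Repeated squaring. Binary of 8 = 1000.
14^1 ≡ 14 (mod 256); 14^2 ≡ 196 (mod 256); 14^4 ≡ 16 (mod 256); 14^8 ≡ 0 (mod 256)
14^8 = 14^8 ≡ 0 (mod 256)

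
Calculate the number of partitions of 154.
60356673280

p(n) counts ways to write n as a sum of positive integers (order ignored).
Euler's pentagonal recurrence: p(k) = p(k-1) + p(k-2) - p(k-5) - p(k-7) + p(k-12) + p(k-15) - ... (offsets j(3j∓1)/2, signs ++--, p(0)=1, p(<0)=0).
DP table for k = 0..153: p(0)=1, p(1)=1, p(2)=2, p(3)=3, p(4)=5, p(5)=7, p(6)=11, p(7)=15, p(8)=22, p(9)=30, p(10)=42, p(11)=56, p(12)=77, p(13)=101, p(14)=135, p(15)=176, p(16)=231, p(17)=297, p(18)=385, p(19)=490, p(20)=627, p(21)=792, p(22)=1002, p(23)=1255, p(24)=1575, p(25)=1958, p(26)=2436, p(27)=3010, p(28)=3718, p(29)=4565, p(30)=5604, p(31)=6842, p(32)=8349, p(33)=10143, p(34)=12310, p(35)=14883, p(36)=17977, p(37)=21637, p(38)=26015, p(39)=31185, p(40)=37338, p(41)=44583, p(42)=53174, p(43)=63261, p(44)=75175, p(45)=89134, p(46)=105558, p(47)=124754, p(48)=147273, p(49)=173525, p(50)=204226, p(51)=239943, p(52)=281589, p(53)=329931, p(54)=386155, p(55)=451276, p(56)=526823, p(57)=614154, p(58)=715220, p(59)=831820, p(60)=966467, p(61)=1121505, p(62)=1300156, p(63)=1505499, p(64)=1741630, p(65)=2012558, p(66)=2323520, p(67)=2679689, p(68)=3087735, p(69)=3554345, p(70)=4087968, p(71)=4697205, p(72)=5392783, p(73)=6185689, p(74)=7089500, p(75)=8118264, p(76)=9289091, p(77)=10619863, p(78)=12132164, p(79)=13848650, p(80)=15796476, p(81)=18004327, p(82)=20506255, p(83)=23338469, p(84)=26543660, p(85)=30167357, p(86)=34262962, p(87)=38887673, p(88)=44108109, p(89)=49995925, p(90)=56634173, p(91)=64112359, p(92)=72533807, p(93)=82010177, p(94)=92669720, p(95)=104651419, p(96)=118114304, p(97)=133230930, p(98)=150198136, p(99)=169229875, p(100)=190569292, p(101)=214481126, p(102)=241265379, p(103)=271248950, p(104)=304801365, p(105)=342325709, p(106)=384276336, p(107)=431149389, p(108)=483502844, p(109)=541946240, p(110)=607163746, p(111)=679903203, p(112)=761002156, p(113)=851376628, p(114)=952050665, p(115)=1064144451, p(116)=1188908248, p(117)=1327710076, p(118)=1482074143, p(119)=1653668665, p(120)=1844349560, p(121)=2056148051, p(122)=2291320912, p(123)=2552338241, p(124)=2841940500, p(125)=3163127352, p(126)=3519222692, p(127)=3913864295, p(128)=4351078600, p(129)=4835271870, p(130)=5371315400, p(131)=5964539504, p(132)=6620830889, p(133)=7346629512, p(134)=8149040695, p(135)=9035836076, p(136)=10015581680, p(137)=11097645016, p(138)=12292341831, p(139)=13610949895, p(140)=15065878135, p(141)=16670689208, p(142)=18440293320, p(143)=20390982757, p(144)=22540654445, p(145)=24908858009, p(146)=27517052599, p(147)=30388671978, p(148)=33549419497, p(149)=37027355200, p(150)=40853235313, p(151)=45060624582, p(152)=49686288421, p(153)=54770336324.
Final step: p(154) = p(153) + p(152) - p(149) - p(147) + p(142) + p(139) - p(132) - p(128) + p(119) + p(114) - p(103) - p(97) + p(84) + p(77) - p(62) - p(54) + p(37) + p(28) - p(9)
= 54770336324 + 49686288421 - 37027355200 - 30388671978 + 18440293320 + 13610949895 - 6620830889 - 4351078600 + 1653668665 + 952050665 - 271248950 - 133230930 + 26543660 + 10619863 - 1300156 - 386155 + 21637 + 3718 - 30
= 60356673280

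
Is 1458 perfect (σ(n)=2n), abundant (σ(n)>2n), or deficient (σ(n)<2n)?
abundant

Proper divisors of 1458: sum = 1 + 2 + 3 + 6 + 9 + 18 + 27 + 54 + 81 + 162 + 243 + 486 + 729 = 1821
Since 1821 > 1458, 1458 is abundant.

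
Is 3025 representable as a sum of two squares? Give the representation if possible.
0² + 55² (a=0, b=55)

Factorization: 3025 = 5^2 × 11^2
By Fermat: n is sum of two squares iff every prime p ≡ 3 (mod 4) appears to even power.
All primes ≡ 3 (mod 4) appear to even power.
Search a = 0, 1, 2, … for 3025 - a² a perfect square: first hit at a = 0: 3025 - 0 = 3025 = 55².
3025 = 0² + 55² = 0 + 3025 ✓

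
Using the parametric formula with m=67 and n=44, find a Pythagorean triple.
(2553, 5896, 6425)

Euclid's formula: a = m² - n², b = 2mn, c = m² + n²
m = 67, n = 44
a = 67² - 44² = 4489 - 1936 = 2553
b = 2 × 67 × 44 = 5896
c = 67² + 44² = 4489 + 1936 = 6425
Verification: 2553² + 5896² = 6517809 + 34762816 = 41280625 = 6425² ✓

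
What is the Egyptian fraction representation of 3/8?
1/3 + 1/24

Greedy algorithm:
3/8: ceiling(8/3) = 3, use 1/3
1/24: ceiling(24/1) = 24, use 1/24
Result: 3/8 = 1/3 + 1/24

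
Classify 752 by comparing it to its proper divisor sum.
deficient

Proper divisors of 752: sum = 1 + 2 + 4 + 8 + 16 + 47 + 94 + 188 + 376 = 736
Since 736 < 752, 752 is deficient.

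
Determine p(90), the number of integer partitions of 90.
56634173

p(n) counts ways to write n as a sum of positive integers (order ignored).
Euler's pentagonal recurrence: p(k) = p(k-1) + p(k-2) - p(k-5) - p(k-7) + p(k-12) + p(k-15) - ... (offsets j(3j∓1)/2, signs ++--, p(0)=1, p(<0)=0).
DP table for k = 0..89: p(0)=1, p(1)=1, p(2)=2, p(3)=3, p(4)=5, p(5)=7, p(6)=11, p(7)=15, p(8)=22, p(9)=30, p(10)=42, p(11)=56, p(12)=77, p(13)=101, p(14)=135, p(15)=176, p(16)=231, p(17)=297, p(18)=385, p(19)=490, p(20)=627, p(21)=792, p(22)=1002, p(23)=1255, p(24)=1575, p(25)=1958, p(26)=2436, p(27)=3010, p(28)=3718, p(29)=4565, p(30)=5604, p(31)=6842, p(32)=8349, p(33)=10143, p(34)=12310, p(35)=14883, p(36)=17977, p(37)=21637, p(38)=26015, p(39)=31185, p(40)=37338, p(41)=44583, p(42)=53174, p(43)=63261, p(44)=75175, p(45)=89134, p(46)=105558, p(47)=124754, p(48)=147273, p(49)=173525, p(50)=204226, p(51)=239943, p(52)=281589, p(53)=329931, p(54)=386155, p(55)=451276, p(56)=526823, p(57)=614154, p(58)=715220, p(59)=831820, p(60)=966467, p(61)=1121505, p(62)=1300156, p(63)=1505499, p(64)=1741630, p(65)=2012558, p(66)=2323520, p(67)=2679689, p(68)=3087735, p(69)=3554345, p(70)=4087968, p(71)=4697205, p(72)=5392783, p(73)=6185689, p(74)=7089500, p(75)=8118264, p(76)=9289091, p(77)=10619863, p(78)=12132164, p(79)=13848650, p(80)=15796476, p(81)=18004327, p(82)=20506255, p(83)=23338469, p(84)=26543660, p(85)=30167357, p(86)=34262962, p(87)=38887673, p(88)=44108109, p(89)=49995925.
Final step: p(90) = p(89) + p(88) - p(85) - p(83) + p(78) + p(75) - p(68) - p(64) + p(55) + p(50) - p(39) - p(33) + p(20) + p(13)
= 49995925 + 44108109 - 30167357 - 23338469 + 12132164 + 8118264 - 3087735 - 1741630 + 451276 + 204226 - 31185 - 10143 + 627 + 101
= 56634173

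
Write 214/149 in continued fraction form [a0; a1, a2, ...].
[1; 2, 3, 2, 2, 1, 2]

Euclidean algorithm steps:
214 = 1 × 149 + 65
149 = 2 × 65 + 19
65 = 3 × 19 + 8
19 = 2 × 8 + 3
8 = 2 × 3 + 2
3 = 1 × 2 + 1
2 = 2 × 1 + 0
Continued fraction: [1; 2, 3, 2, 2, 1, 2]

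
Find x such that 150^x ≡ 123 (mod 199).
48

Baby-step giant-step with step n = ⌈√199⌉ = 15.
Baby steps 150^j mod 199 (j:value) for j=0..14: 0:1, 1:150, 2:13, 3:159, 4:169, 5:77, 6:8, 7:6, 8:104, 9:78, 10:158, 11:19, 12:64, 13:48, 14:36.
Giant-step multiplier: 150^(-15) ≡ 150^(198-15) = 150^183 ≡ 59 (mod 199).
Giant steps γ_i = 123·59^i mod 199: γ_0=123, γ_1=93, γ_2=114, γ_3=159 (in table at j=3).
x = i·n + j = 3·15 + 3 = 48.
Check: 150^48 ≡ 123 (mod 199).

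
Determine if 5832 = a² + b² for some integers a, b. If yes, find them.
54² + 54² (a=54, b=54)

Factorization: 5832 = 2^3 × 3^6
By Fermat: n is sum of two squares iff every prime p ≡ 3 (mod 4) appears to even power.
All primes ≡ 3 (mod 4) appear to even power.
Search a = 0, 1, 2, … for 5832 - a² a perfect square: first hit at a = 54: 5832 - 2916 = 2916 = 54².
5832 = 54² + 54² = 2916 + 2916 ✓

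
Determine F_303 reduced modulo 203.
92

Matrix identity: Q^n = [[F_(n+1), F_n], [F_n, F_(n-1)]] with Q = [[1,1],[1,0]].
n = 303 = 100101111₂. Square-and-multiply, entries mod 203:
Q^1 = [[1,1],[1,0]]
Q^2 = (Q^1)² = [[2,1],[1,1]]
Q^4 = (Q^2)² = [[5,3],[3,2]]
Q^9 = (Q^4)²·Q = [[55,34],[34,21]]
Q^18 = (Q^9)² = [[121,148],[148,176]]
Q^37 = (Q^18)²·Q = [[113,5],[5,108]]
Q^75 = (Q^37)²·Q = [[95,5],[5,90]]
Q^151 = (Q^75)²·Q = [[28,118],[118,113]]
Q^303 = (Q^151)²·Q = [[84,92],[92,195]]
F_303 mod 203 = Q^303[0][1] = 92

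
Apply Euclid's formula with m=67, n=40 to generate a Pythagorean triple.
(2889, 5360, 6089)

Euclid's formula: a = m² - n², b = 2mn, c = m² + n²
m = 67, n = 40
a = 67² - 40² = 4489 - 1600 = 2889
b = 2 × 67 × 40 = 5360
c = 67² + 40² = 4489 + 1600 = 6089
Verification: 2889² + 5360² = 8346321 + 28729600 = 37075921 = 6089² ✓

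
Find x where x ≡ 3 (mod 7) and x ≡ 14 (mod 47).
108

Using Chinese Remainder Theorem:
M = 7 × 47 = 329
M1 = 47, M2 = 7
y1 = 47^(-1) mod 7 = 3
y2 = 7^(-1) mod 47 = 27
x = (3×47×3 + 14×7×27) mod 329 = 108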